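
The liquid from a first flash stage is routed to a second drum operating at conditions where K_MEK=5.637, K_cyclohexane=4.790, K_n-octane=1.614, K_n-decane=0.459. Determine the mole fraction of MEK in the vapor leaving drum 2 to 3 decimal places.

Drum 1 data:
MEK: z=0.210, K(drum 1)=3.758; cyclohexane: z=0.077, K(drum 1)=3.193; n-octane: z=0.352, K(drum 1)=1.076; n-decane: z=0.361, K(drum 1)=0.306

Drum 1:
Let ψ₁ = V/F and solve Σ zᵢ(Kᵢ−1)/(1+ψ₁(Kᵢ−1)) = 0.
g(0) = ΣzᵢKᵢ − 1 = 0.524 and g(1) = 1 − Σzᵢ/Kᵢ = -0.587, so a root lies in (0, 1).
Newton–Raphson from ψ₁ = 0.5:
  ψ₁ = 0.500: g = -0.0339, g' = -0.776 → ψ₁ = 0.456
Converged at ψ₁ = 0.456.
Drum-1 compositions:
  MEK: x = 0.093, y = 0.349
  cyclohexane: x = 0.038, y = 0.123
  n-octane: x = 0.340, y = 0.366
  n-decane: x = 0.528, y = 0.162
Drum-2 feed = drum-1 liquid: z₂ = (0.0930, 0.0385, 0.3402, 0.5283).
Drum 2:
Rachford–Rice: g(ψ₂) = Σ zᵢ(Kᵢ−1)/(1+ψ₂(Kᵢ−1)) = 0.
Feasibility: ΣzᵢKᵢ = 1.500, Σzᵢ/Kᵢ = 1.386 — both > 1, two phases present.
Newton–Raphson from ψ₂ = 0.5:
  ψ₂ = 0.500: g = -0.0517, g' = -0.613 → ψ₂ = 0.416
  ψ₂ = 0.416: g = 0.0016, g' = -0.655 → ψ₂ = 0.418
Converged at ψ₂ = 0.418.
  MEK: x = 0.032, y = 0.178
  cyclohexane: x = 0.015, y = 0.071
  n-octane: x = 0.271, y = 0.437
  n-decane: x = 0.683, y = 0.313

y_MEK (drum 2) = 0.178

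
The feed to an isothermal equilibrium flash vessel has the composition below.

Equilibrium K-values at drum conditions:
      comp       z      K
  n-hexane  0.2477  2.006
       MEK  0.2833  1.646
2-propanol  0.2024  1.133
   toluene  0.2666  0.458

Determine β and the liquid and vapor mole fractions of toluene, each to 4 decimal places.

Newton iteration, β⁰ = 0.48:
  β = 0.4800: g = 0.13773, g' = -0.3291 → β = 0.8985
  β = 0.8985: g = -0.01093, g' = -0.4169 → β = 0.8723
  β = 0.8723: g = -0.00017, g' = -0.4041 → β = 0.8718
Converged at β = 0.8718.
Compositions from xᵢ = zᵢ/(1+β(Kᵢ−1)), yᵢ = Kᵢxᵢ:
  n-hexane: x = 0.1320, y = 0.2647
  MEK: x = 0.1812, y = 0.2983
  2-propanol: x = 0.1814, y = 0.2055
  toluene: x = 0.5054, y = 0.2315

β = 0.8718, x_toluene = 0.5054, y_toluene = 0.2315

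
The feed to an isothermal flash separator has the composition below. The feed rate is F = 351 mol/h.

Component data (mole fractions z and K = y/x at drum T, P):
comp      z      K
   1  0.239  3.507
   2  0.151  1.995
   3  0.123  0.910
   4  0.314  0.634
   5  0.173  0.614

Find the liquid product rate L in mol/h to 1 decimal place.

Rachford–Rice: g(V/F) = Σ zᵢ(Kᵢ−1)/(1+V/F(Kᵢ−1)) = 0.
g(0) = ΣzᵢKᵢ − 1 = 0.557 and g(1) = 1 − Σzᵢ/Kᵢ = -0.056, so a root lies in (0, 1).
Newton iteration, V/F⁰ = 0.6:
  V/F = 0.600: g = 0.0875, g' = -0.412 → V/F = 0.812
  V/F = 0.812: g = 0.0076, g' = -0.350 → V/F = 0.834
Converged at V/F = 0.834.
Then V = V/F·F = 0.8343·351 = 292.8 mol/h and L = F − V = 58.2 mol/h.

L = 58.2 mol/h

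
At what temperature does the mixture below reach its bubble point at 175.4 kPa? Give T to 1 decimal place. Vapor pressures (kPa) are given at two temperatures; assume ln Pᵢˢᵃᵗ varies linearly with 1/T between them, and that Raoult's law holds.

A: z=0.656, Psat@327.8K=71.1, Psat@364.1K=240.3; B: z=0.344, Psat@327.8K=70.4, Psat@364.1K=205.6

T = 355.2 K

Bubble-point temperature: ΣzᵢPᵢˢᵃᵗ(T) = P. Interpolate ln Pᵢˢᵃᵗ = aᵢ + bᵢ/T.
  T = 327.8 K: ΣzᵢPᵢˢᵃᵗ = 70.86 kPa
  T = 364.1 K: ΣzᵢPᵢˢᵃᵗ = 228.36 kPa
  T = 346.0 K: ΣzᵢPᵢˢᵃᵗ = 131.31 kPa
  T = 355.1 K: ΣzᵢPᵢˢᵃᵗ = 174.63 kPa
  T = 359.6 K: ΣzᵢPᵢˢᵃᵗ = 200.03 kPa
  T = 357.4 K: ΣzᵢPᵢˢᵃᵗ = 187.26 kPa
Interpolating between 355.1 K and 357.4 K gives T ≈ 355.2 K.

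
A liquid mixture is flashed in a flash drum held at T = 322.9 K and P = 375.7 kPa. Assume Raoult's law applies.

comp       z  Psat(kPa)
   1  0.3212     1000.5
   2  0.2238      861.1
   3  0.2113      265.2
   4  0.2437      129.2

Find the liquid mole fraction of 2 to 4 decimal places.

Raoult's law: Kᵢ = Pᵢˢᵃᵗ/P = Pᵢˢᵃᵗ/375.7.
  K_1 = 1000.5/375.7 = 2.663029, K_2 = 861.1/375.7 = 2.291988, K_3 = 265.2/375.7 = 0.705882, K_4 = 129.2/375.7 = 0.343891
Let ψ = V/F and solve Σ zᵢ(Kᵢ−1)/(1+ψ(Kᵢ−1)) = 0.
g(0) = ΣzᵢKᵢ − 1 = 0.6013 and g(1) = 1 − Σzᵢ/Kᵢ = -0.2263, so a root lies in (0, 1).
Iterate (Newton) starting at ψ = 0.5:
  ψ = 0.5000: g = 0.15650, g' = -0.6602 → ψ = 0.7371
  ψ = 0.7371: g = -0.00087, g' = -0.7005 → ψ = 0.7358
Converged at ψ = 0.7358.
Compositions from xᵢ = zᵢ/(1+ψ(Kᵢ−1)), yᵢ = Kᵢxᵢ:
  1: x = 0.1444, y = 0.3847
  2: x = 0.1147, y = 0.2630
  3: x = 0.2697, y = 0.1903
  4: x = 0.4712, y = 0.1620

x_2 = 0.1147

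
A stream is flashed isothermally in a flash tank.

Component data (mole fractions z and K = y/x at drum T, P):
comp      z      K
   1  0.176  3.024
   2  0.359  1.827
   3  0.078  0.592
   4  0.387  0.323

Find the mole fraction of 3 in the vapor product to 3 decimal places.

y_3 = 0.056

Material balance + equilibrium reduce to Σ zᵢ(Kᵢ−1)/(1+ψ(Kᵢ−1)) = 0.
Feasibility: ΣzᵢKᵢ = 1.359, Σzᵢ/Kᵢ = 1.585 — both > 1, two phases present.
Newton iteration, ψ⁰ = 0.45:
  ψ = 0.450: g = -0.0130, g' = -0.714 → ψ = 0.432
Converged at ψ = 0.432.
Compositions from xᵢ = zᵢ/(1+ψ(Kᵢ−1)), yᵢ = Kᵢxᵢ:
  1: x = 0.094, y = 0.284
  2: x = 0.265, y = 0.483
  3: x = 0.095, y = 0.056
  4: x = 0.547, y = 0.177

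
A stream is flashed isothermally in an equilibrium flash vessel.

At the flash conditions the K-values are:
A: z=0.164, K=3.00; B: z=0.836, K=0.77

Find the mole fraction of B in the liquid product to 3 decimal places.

x_B = 0.897

Rachford–Rice: g(V/F) = Σ zᵢ(Kᵢ−1)/(1+V/F(Kᵢ−1)) = 0.
Feasibility: ΣzᵢKᵢ = 1.136, Σzᵢ/Kᵢ = 1.140 — both > 1, two phases present.
Iterate (Newton) starting at V/F = 0.5:
  V/F = 0.500: g = -0.0533, g' = -0.220 → V/F = 0.258
  V/F = 0.258: g = 0.0118, g' = -0.335 → V/F = 0.294
  V/F = 0.294: g = 0.0004, g' = -0.311 → V/F = 0.295
Converged at V/F = 0.295.
Compositions from xᵢ = zᵢ/(1+V/F(Kᵢ−1)), yᵢ = Kᵢxᵢ:
  A: x = 0.103, y = 0.309
  B: x = 0.897, y = 0.691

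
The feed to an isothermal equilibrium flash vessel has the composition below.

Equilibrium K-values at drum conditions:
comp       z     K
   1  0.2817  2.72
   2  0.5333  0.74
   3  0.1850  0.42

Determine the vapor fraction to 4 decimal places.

ψ = 0.3834

Material balance + equilibrium reduce to Σ zᵢ(Kᵢ−1)/(1+ψ(Kᵢ−1)) = 0.
Check two-phase: ΣzᵢKᵢ = 1.2386 > 1 and Σzᵢ/Kᵢ = 1.2647 > 1, so g(0) = 0.2386 > 0 and g(1) = -0.2647 < 0.
Iterate (Newton) starting at ψ = 0.46:
  ψ = 0.4600: g = -0.03334, g' = -0.4220 → ψ = 0.3810
  ψ = 0.3810: g = 0.00106, g' = -0.4511 → ψ = 0.3834
Converged at ψ = 0.3834.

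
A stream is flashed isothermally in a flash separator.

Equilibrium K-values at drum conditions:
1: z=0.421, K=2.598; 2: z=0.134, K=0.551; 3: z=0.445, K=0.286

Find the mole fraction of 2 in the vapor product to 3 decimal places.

Rachford–Rice: g(ψ) = Σ zᵢ(Kᵢ−1)/(1+ψ(Kᵢ−1)) = 0.
g(0) = ΣzᵢKᵢ − 1 = 0.295 and g(1) = 1 − Σzᵢ/Kᵢ = -0.961, so a root lies in (0, 1).
Iterate (Newton) starting at ψ = 0.5:
  ψ = 0.500: g = -0.1978, g' = -0.926 → ψ = 0.286
  ψ = 0.286: g = -0.0069, g' = -0.900 → ψ = 0.279
Converged at ψ = 0.279.
Compositions from xᵢ = zᵢ/(1+ψ(Kᵢ−1)), yᵢ = Kᵢxᵢ:
  1: x = 0.291, y = 0.757
  2: x = 0.153, y = 0.084
  3: x = 0.556, y = 0.159

y_2 = 0.084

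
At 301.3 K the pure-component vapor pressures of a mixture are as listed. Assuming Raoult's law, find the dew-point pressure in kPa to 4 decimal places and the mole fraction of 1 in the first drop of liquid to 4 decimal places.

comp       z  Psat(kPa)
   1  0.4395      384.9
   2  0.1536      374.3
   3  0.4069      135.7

Pdew = 219.7441 kPa, x_1 = 0.2509

At the dew point ψ → 1, so Σzᵢ/Kᵢ = 1 with Kᵢ = Pᵢˢᵃᵗ/P ⇒ 1/P = Σzᵢ/Pᵢˢᵃᵗ.
1/P = 0.4395/384.9 + 0.1536/374.3 + 0.4069/135.7 = 0.0045507 ⇒ P = 219.7441 kPa
xᵢ = zᵢP/Pᵢˢᵃᵗ ⇒ x_1 = 0.4395·219.7441/384.9 = 0.2509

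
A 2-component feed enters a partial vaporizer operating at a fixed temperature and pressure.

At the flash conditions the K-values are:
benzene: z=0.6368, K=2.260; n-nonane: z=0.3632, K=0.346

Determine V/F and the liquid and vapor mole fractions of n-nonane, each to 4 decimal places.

Newton–Raphson from V/F = 0.46:
  V/F = 0.4600: g = 0.16822, g' = -0.7230 → V/F = 0.6927
  V/F = 0.6927: g = -0.00581, g' = -0.8075 → V/F = 0.6855
  V/F = 0.6855: g = -0.00002, g' = -0.8014 → V/F = 0.6854
Converged at V/F = 0.6854.
Compositions from xᵢ = zᵢ/(1+V/F(Kᵢ−1)), yᵢ = Kᵢxᵢ:
  benzene: x = 0.3417, y = 0.7722
  n-nonane: x = 0.6583, y = 0.2278

V/F = 0.6854, x_n-nonane = 0.6583, y_n-nonane = 0.2278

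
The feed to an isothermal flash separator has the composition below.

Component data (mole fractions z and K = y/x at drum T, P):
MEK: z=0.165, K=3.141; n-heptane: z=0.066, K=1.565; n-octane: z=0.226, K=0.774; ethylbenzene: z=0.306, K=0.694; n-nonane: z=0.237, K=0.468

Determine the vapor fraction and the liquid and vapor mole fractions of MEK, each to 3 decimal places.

Newton iteration, ψ⁰ = 0.31:
  ψ = 0.310: g = -0.0653, g' = -0.433 → ψ = 0.159
  ψ = 0.159: g = 0.0085, g' = -0.563 → ψ = 0.174
  ψ = 0.174: g = 0.0001, g' = -0.545 → ψ = 0.175
Converged at ψ = 0.175.
Compositions from xᵢ = zᵢ/(1+ψ(Kᵢ−1)), yᵢ = Kᵢxᵢ:
  MEK: x = 0.120, y = 0.377
  n-heptane: x = 0.060, y = 0.094
  n-octane: x = 0.235, y = 0.182
  ethylbenzene: x = 0.323, y = 0.224
  n-nonane: x = 0.261, y = 0.122

ψ = 0.175, x_MEK = 0.120, y_MEK = 0.377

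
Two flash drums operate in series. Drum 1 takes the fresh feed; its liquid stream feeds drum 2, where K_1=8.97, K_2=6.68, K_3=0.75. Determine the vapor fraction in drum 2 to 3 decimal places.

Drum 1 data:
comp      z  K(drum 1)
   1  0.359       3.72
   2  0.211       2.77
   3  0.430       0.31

V/F (drum 2) = 0.807

Drum 1:
Material balance + equilibrium reduce to Σ zᵢ(Kᵢ−1)/(1+ψ₁(Kᵢ−1)) = 0.
Feasibility: ΣzᵢKᵢ = 2.053, Σzᵢ/Kᵢ = 1.560 — both > 1, two phases present.
Newton iteration, ψ₁⁰ = 0.5:
  ψ₁ = 0.500: g = 0.1589, g' = -1.140 → ψ₁ = 0.639
  ψ₁ = 0.639: g = 0.0008, g' = -1.155 → ψ₁ = 0.640
Converged at ψ₁ = 0.640.
Drum-1 compositions:
  1: x = 0.131, y = 0.487
  2: x = 0.099, y = 0.274
  3: x = 0.770, y = 0.239
Drum-2 feed = drum-1 liquid: z₂ = (0.1310, 0.0989, 0.7701).
Drum 2:
Rachford–Rice: g(ψ₂) = Σ zᵢ(Kᵢ−1)/(1+ψ₂(Kᵢ−1)) = 0.
g(0) = ΣzᵢKᵢ − 1 = 1.413 and g(1) = 1 − Σzᵢ/Kᵢ = -0.056, so a root lies in (0, 1).
Iterate (Newton) starting at ψ₂ = 0.33:
  ψ₂ = 0.330: g = 0.2732, g' = -1.075 → ψ₂ = 0.584
  ψ₂ = 0.584: g = 0.0892, g' = -0.497 → ψ₂ = 0.764
  ψ₂ = 0.764: g = 0.0146, g' = -0.351 → ψ₂ = 0.805
  ψ₂ = 0.805: g = 0.0005, g' = -0.329 → ψ₂ = 0.807
Converged at ψ₂ = 0.807.
  1: x = 0.018, y = 0.158
  2: x = 0.018, y = 0.118
  3: x = 0.965, y = 0.723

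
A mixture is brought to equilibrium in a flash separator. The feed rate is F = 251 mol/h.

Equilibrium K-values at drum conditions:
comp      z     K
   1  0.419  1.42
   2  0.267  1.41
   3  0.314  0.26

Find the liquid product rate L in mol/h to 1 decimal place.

Newton–Raphson from ψ = 0.32:
  ψ = 0.320: g = -0.0526, g' = -0.388 → ψ = 0.184
  ψ = 0.184: g = -0.0040, g' = -0.333 → ψ = 0.172
Converged at ψ = 0.172.
Then V = ψ·F = 0.1724·251 = 43.3 mol/h and L = F − V = 207.7 mol/h.

L = 207.7 mol/h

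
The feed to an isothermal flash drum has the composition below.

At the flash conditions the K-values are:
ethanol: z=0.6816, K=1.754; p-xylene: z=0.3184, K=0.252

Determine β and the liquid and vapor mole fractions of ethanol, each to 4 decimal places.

Newton iteration, β⁰ = 0.39:
  β = 0.3900: g = 0.06089, g' = -0.5865 → β = 0.4938
  β = 0.4938: g = -0.00317, g' = -0.6537 → β = 0.4890
  β = 0.4890: g = -0.00001, g' = -0.6497 → β = 0.4889
Converged at β = 0.4889.
Compositions from xᵢ = zᵢ/(1+β(Kᵢ−1)), yᵢ = Kᵢxᵢ:
  ethanol: x = 0.4980, y = 0.8735
  p-xylene: x = 0.5020, y = 0.1265

β = 0.4889, x_ethanol = 0.4980, y_ethanol = 0.8735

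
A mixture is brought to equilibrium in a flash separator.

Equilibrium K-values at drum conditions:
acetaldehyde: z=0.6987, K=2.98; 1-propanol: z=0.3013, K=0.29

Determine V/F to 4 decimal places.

V/F = 0.8319

Rachford–Rice: g(V/F) = Σ zᵢ(Kᵢ−1)/(1+V/F(Kᵢ−1)) = 0.
Check two-phase: ΣzᵢKᵢ = 2.1695 > 1 and Σzᵢ/Kᵢ = 1.2734 > 1, so g(0) = 1.1695 > 0 and g(1) = -0.2734 < 0.
Binary case is linear: z₁(K₁−1)(1+V/F(K₂−1)) + z₂(K₂−1)(1+V/F(K₁−1)) = 0
⇒ V/F = [z₁(K₁−1)+z₂(K₂−1)] / [−(K₁−1)(K₂−1)] = 1.16950/1.40580 = 0.8319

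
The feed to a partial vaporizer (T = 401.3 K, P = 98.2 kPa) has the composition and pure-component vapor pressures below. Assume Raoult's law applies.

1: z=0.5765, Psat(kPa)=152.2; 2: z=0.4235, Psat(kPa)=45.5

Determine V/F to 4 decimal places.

Raoult's law: Kᵢ = Pᵢˢᵃᵗ/P = Pᵢˢᵃᵗ/98.2.
  K_1 = 152.2/98.2 = 1.549898, K_2 = 45.5/98.2 = 0.463340
Material balance + equilibrium reduce to Σ zᵢ(Kᵢ−1)/(1+V/F(Kᵢ−1)) = 0.
g(0) = ΣzᵢKᵢ − 1 = 0.0897 and g(1) = 1 − Σzᵢ/Kᵢ = -0.2860, so a root lies in (0, 1).
Binary case is linear: z₁(K₁−1)(1+V/F(K₂−1)) + z₂(K₂−1)(1+V/F(K₁−1)) = 0
⇒ V/F = [z₁(K₁−1)+z₂(K₂−1)] / [−(K₁−1)(K₂−1)] = 0.08974/0.29511 = 0.3041

V/F = 0.3041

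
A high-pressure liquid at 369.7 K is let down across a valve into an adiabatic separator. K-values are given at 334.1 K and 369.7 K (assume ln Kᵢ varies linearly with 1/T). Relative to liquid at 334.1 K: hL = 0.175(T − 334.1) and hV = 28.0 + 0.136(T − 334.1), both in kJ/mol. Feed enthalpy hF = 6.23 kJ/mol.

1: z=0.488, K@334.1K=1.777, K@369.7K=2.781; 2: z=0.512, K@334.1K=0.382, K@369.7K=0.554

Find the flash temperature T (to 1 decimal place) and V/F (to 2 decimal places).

T = 337.0 K, V/F = 0.20

Adiabatic flash: solve Rachford–Rice at each trial T, then check hF = ψ·hV(T) + (1−ψ)·hL(T).
  T = 334.1 K: K = (1.777, 0.382), RR gives ψ = 0.131, H_out = 3.660 kJ/mol
  T = 369.7 K: K = (2.781, 0.554), RR gives ψ = 0.807, H_out = 27.697 kJ/mol
  T = 351.9 K: K = (2.248, 0.464), RR gives ψ = 0.501, H_out = 16.794 kJ/mol
  T = 343.0 K: K = (2.005, 0.422), RR gives ψ = 0.335, H_out = 10.826 kJ/mol
  T = 338.6 K: K = (1.890, 0.402), RR gives ψ = 0.241, H_out = 7.497 kJ/mol
  T = 336.4 K: K = (1.834, 0.392), RR gives ψ = 0.189, H_out = 5.686 kJ/mol
  T = 337.5 K: K = (1.862, 0.397), RR gives ψ = 0.216, H_out = 6.606 kJ/mol
  T = 336.9 K: K = (1.847, 0.394), RR gives ψ = 0.201, H_out = 6.108 kJ/mol
Linear interpolation between T = 336.9 (H_out = 6.108) and T = 337.5 (H_out = 6.606) on hF = 6.23 gives T ≈ 337.0 K, at which ψ = 0.20.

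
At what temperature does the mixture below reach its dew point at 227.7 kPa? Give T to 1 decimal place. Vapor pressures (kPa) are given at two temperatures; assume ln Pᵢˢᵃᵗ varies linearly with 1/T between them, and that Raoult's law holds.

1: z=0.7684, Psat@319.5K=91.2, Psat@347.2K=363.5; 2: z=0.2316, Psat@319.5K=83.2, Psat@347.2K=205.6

T = 339.9 K

Dew-point temperature: Σzᵢ·P/Pᵢˢᵃᵗ(T) = 1. Interpolate ln Pᵢˢᵃᵗ = aᵢ + bᵢ/T.
  T = 319.5 K: ΣzᵢP/Pᵢˢᵃᵗ = 2.5523
  T = 347.2 K: ΣzᵢP/Pᵢˢᵃᵗ = 0.7378
  T = 333.4 K: ΣzᵢP/Pᵢˢᵃᵗ = 1.3265
  T = 340.3 K: ΣzᵢP/Pᵢˢᵃᵗ = 0.9820
  T = 336.9 K: ΣzᵢP/Pᵢˢᵃᵗ = 1.1367
  T = 338.6 K: ΣzᵢP/Pᵢˢᵃᵗ = 1.0561
Interpolating between 338.6 K and 340.3 K gives T ≈ 339.9 K.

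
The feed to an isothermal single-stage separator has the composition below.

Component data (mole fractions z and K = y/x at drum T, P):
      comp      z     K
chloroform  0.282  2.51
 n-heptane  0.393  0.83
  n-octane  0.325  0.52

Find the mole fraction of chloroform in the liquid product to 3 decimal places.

x_chloroform = 0.175

Newton–Raphson from ψ = 0.36:
  ψ = 0.360: g = 0.0161, g' = -0.392 → ψ = 0.401
  ψ = 0.401: g = 0.0003, g' = -0.377 → ψ = 0.402
Converged at ψ = 0.402.
Compositions from xᵢ = zᵢ/(1+ψ(Kᵢ−1)), yᵢ = Kᵢxᵢ:
  chloroform: x = 0.175, y = 0.440
  n-heptane: x = 0.422, y = 0.350
  n-octane: x = 0.403, y = 0.209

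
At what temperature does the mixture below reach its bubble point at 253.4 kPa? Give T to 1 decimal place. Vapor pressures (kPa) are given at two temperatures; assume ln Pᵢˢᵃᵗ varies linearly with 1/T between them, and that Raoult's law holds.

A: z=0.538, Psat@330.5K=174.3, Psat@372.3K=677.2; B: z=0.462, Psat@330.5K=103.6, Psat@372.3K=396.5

T = 347.3 K

Bubble-point temperature: ΣzᵢPᵢˢᵃᵗ(T) = P. Interpolate ln Pᵢˢᵃᵗ = aᵢ + bᵢ/T.
  T = 330.5 K: ΣzᵢPᵢˢᵃᵗ = 141.64 kPa
  T = 372.3 K: ΣzᵢPᵢˢᵃᵗ = 547.52 kPa
  T = 351.4 K: ΣzᵢPᵢˢᵃᵗ = 289.90 kPa
  T = 340.9 K: ΣzᵢPᵢˢᵃᵗ = 204.52 kPa
  T = 346.1 K: ΣzᵢPᵢˢᵃᵗ = 243.73 kPa
  T = 348.8 K: ΣzᵢPᵢˢᵃᵗ = 266.43 kPa
Interpolating between 346.1 K and 348.8 K gives T ≈ 347.3 K.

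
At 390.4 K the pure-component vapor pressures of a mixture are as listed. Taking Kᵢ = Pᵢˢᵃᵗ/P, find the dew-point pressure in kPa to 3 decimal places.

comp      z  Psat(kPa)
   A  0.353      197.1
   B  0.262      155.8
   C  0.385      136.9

Pdew = 159.112 kPa

At the dew point ψ → 1, so Σzᵢ/Kᵢ = 1 with Kᵢ = Pᵢˢᵃᵗ/P ⇒ 1/P = Σzᵢ/Pᵢˢᵃᵗ.
1/P = 0.353/197.1 + 0.262/155.8 + 0.385/136.9 = 0.006285 ⇒ P = 159.112 kPa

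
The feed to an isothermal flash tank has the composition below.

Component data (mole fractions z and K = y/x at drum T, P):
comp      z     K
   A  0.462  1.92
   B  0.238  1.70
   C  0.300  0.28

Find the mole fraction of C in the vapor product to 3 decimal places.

Newton iteration, β⁰ = 0.69:
  β = 0.690: g = -0.0569, g' = -0.814 → β = 0.620
  β = 0.620: g = -0.0034, g' = -0.723 → β = 0.615
Converged at β = 0.615.
Compositions from xᵢ = zᵢ/(1+β(Kᵢ−1)), yᵢ = Kᵢxᵢ:
  A: x = 0.295, y = 0.566
  B: x = 0.166, y = 0.283
  C: x = 0.539, y = 0.151

y_C = 0.151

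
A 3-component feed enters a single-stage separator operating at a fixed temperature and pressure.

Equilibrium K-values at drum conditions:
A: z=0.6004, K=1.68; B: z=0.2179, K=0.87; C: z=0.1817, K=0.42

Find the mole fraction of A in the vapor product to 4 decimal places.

Material balance + equilibrium reduce to Σ zᵢ(Kᵢ−1)/(1+ψ(Kᵢ−1)) = 0.
Feasibility: ΣzᵢKᵢ = 1.2746, Σzᵢ/Kᵢ = 1.0405 — both > 1, two phases present.
Iterate (Newton) starting at ψ = 0.5:
  ψ = 0.5000: g = 0.12595, g' = -0.2801 → ψ = 0.9497
  ψ = 0.9497: g = -0.01887, g' = -0.4102 → ψ = 0.9037
  ψ = 0.9037: g = -0.00069, g' = -0.3812 → ψ = 0.9019
Converged at ψ = 0.9019.
Compositions from xᵢ = zᵢ/(1+ψ(Kᵢ−1)), yᵢ = Kᵢxᵢ:
  A: x = 0.3722, y = 0.6252
  B: x = 0.2468, y = 0.2148
  C: x = 0.3810, y = 0.1600

y_A = 0.6252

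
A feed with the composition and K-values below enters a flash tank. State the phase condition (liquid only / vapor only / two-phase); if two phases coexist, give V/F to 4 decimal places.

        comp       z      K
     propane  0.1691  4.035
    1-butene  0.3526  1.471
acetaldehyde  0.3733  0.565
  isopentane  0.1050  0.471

ΣzᵢKᵢ = 1.4614; Σzᵢ/Kᵢ = 1.1652.
Both exceed 1, so a two-phase solution exists.
Rachford–Rice: g(ψ) = Σ zᵢ(Kᵢ−1)/(1+ψ(Kᵢ−1)) = 0.
Newton iteration, ψ⁰ = 0.5:
  ψ = 0.5000: g = 0.05524, g' = -0.4667 → ψ = 0.6184
  ψ = 0.6184: g = 0.00233, g' = -0.4322 → ψ = 0.6238
Converged at ψ = 0.6238.

two-phase, V/F = 0.6238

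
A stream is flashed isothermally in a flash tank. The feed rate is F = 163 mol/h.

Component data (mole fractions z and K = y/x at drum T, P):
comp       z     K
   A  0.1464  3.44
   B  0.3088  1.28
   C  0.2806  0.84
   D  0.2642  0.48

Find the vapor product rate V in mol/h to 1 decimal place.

V = 82.6 mol/h

Iterate (Newton) starting at V/F = 0.41:
  V/F = 0.4100: g = 0.03347, g' = -0.3609 → V/F = 0.5027
  V/F = 0.5027: g = 0.00138, g' = -0.3339 → V/F = 0.5069
Converged at V/F = 0.5069.
Then V = V/F·F = 0.5069·163 = 82.6 mol/h and L = F − V = 80.4 mol/h.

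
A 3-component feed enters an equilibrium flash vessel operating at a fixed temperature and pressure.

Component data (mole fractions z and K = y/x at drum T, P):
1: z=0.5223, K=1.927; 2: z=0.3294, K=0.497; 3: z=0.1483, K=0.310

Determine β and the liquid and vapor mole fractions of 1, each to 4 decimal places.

β = 0.4088, x_1 = 0.3788, y_1 = 0.7299

Material balance + equilibrium reduce to Σ zᵢ(Kᵢ−1)/(1+β(Kᵢ−1)) = 0.
Check two-phase: ΣzᵢKᵢ = 1.2162 > 1 and Σzᵢ/Kᵢ = 1.4122 > 1, so g(0) = 0.2162 > 0 and g(1) = -0.4122 < 0.
Iterate (Newton) starting at β = 0.66:
  β = 0.6600: g = -0.13553, g' = -0.5976 → β = 0.4332
  β = 0.4332: g = -0.01235, g' = -0.5084 → β = 0.4089
  β = 0.4089: g = -0.00004, g' = -0.5051 → β = 0.4088
Converged at β = 0.4088.
Compositions from xᵢ = zᵢ/(1+β(Kᵢ−1)), yᵢ = Kᵢxᵢ:
  1: x = 0.3788, y = 0.7299
  2: x = 0.4147, y = 0.2061
  3: x = 0.2066, y = 0.0640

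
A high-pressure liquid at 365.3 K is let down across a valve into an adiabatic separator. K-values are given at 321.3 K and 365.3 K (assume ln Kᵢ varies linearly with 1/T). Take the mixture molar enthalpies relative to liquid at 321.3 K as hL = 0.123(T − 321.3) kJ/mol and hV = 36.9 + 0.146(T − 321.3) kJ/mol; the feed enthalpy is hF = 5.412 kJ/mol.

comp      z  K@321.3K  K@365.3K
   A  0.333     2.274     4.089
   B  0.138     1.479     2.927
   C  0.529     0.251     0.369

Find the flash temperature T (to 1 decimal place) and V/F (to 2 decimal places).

Adiabatic flash: solve Rachford–Rice at each trial T, then check hF = ψ·hV(T) + (1−ψ)·hL(T).
  T = 321.3 K: K = (2.274, 1.479, 0.251), RR gives ψ = 0.114, H_out = 4.202 kJ/mol
  T = 365.3 K: K = (4.089, 2.927, 0.369), RR gives ψ = 0.549, H_out = 26.228 kJ/mol
  T = 343.3 K: K = (3.107, 2.127, 0.308), RR gives ψ = 0.382, H_out = 16.994 kJ/mol
  T = 332.3 K: K = (2.672, 1.784, 0.279), RR gives ψ = 0.269, H_out = 11.357 kJ/mol
  T = 326.8 K: K = (2.468, 1.627, 0.265), RR gives ψ = 0.199, H_out = 8.036 kJ/mol
  T = 324.1 K: K = (2.372, 1.553, 0.258), RR gives ψ = 0.159, H_out = 6.230 kJ/mol
  T = 322.7 K: K = (2.323, 1.516, 0.255), RR gives ψ = 0.137, H_out = 5.237 kJ/mol
Linear interpolation between T = 322.7 (H_out = 5.237) and T = 324.1 (H_out = 6.230) on hF = 5.412 gives T ≈ 322.9 K, at which ψ = 0.14.

T = 322.9 K, V/F = 0.14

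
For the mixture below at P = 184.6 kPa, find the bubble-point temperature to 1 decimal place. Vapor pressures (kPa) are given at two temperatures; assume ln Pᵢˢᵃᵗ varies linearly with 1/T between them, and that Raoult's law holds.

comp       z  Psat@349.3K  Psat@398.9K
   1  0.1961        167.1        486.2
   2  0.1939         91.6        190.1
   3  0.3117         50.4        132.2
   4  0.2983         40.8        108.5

T = 392.7 K

Bubble-point temperature: ΣzᵢPᵢˢᵃᵗ(T) = P. Interpolate ln Pᵢˢᵃᵗ = aᵢ + bᵢ/T.
  T = 349.3 K: ΣzᵢPᵢˢᵃᵗ = 78.41 kPa
  T = 398.9 K: ΣzᵢPᵢˢᵃᵗ = 205.78 kPa
  T = 374.1 K: ΣzᵢPᵢˢᵃᵗ = 130.89 kPa
  T = 386.5 K: ΣzᵢPᵢˢᵃᵗ = 165.24 kPa
  T = 392.7 K: ΣzᵢPᵢˢᵃᵗ = 184.70 kPa
  T = 389.6 K: ΣzᵢPᵢˢᵃᵗ = 174.78 kPa
  T = 391.1 K: ΣzᵢPᵢˢᵃᵗ = 179.53 kPa
Interpolating between 391.1 K and 392.7 K gives T ≈ 392.7 K.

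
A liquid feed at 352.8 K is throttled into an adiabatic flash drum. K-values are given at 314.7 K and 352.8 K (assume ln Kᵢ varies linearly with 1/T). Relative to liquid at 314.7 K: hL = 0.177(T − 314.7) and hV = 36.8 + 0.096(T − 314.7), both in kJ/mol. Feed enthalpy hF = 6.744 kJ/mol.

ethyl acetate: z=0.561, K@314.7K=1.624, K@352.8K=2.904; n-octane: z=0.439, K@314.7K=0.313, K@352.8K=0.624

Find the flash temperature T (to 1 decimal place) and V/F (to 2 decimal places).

T = 316.4 K, V/F = 0.18

Adiabatic flash: solve Rachford–Rice at each trial T, then check hF = ψ·hV(T) + (1−ψ)·hL(T).
  T = 314.7 K: K = (1.624, 0.313), RR gives ψ = 0.113, H_out = 4.161 kJ/mol
  T = 352.8 K: K = (2.904, 0.624), RR gives ψ = 1.000, H_out = 40.458 kJ/mol
  T = 333.8 K: K = (2.210, 0.451), RR gives ψ = 0.659, H_out = 26.619 kJ/mol
  T = 324.2 K: K = (1.901, 0.377), RR gives ψ = 0.414, H_out = 16.602 kJ/mol
  T = 319.4 K: K = (1.758, 0.344), RR gives ψ = 0.276, H_out = 10.873 kJ/mol
  T = 317.0 K: K = (1.689, 0.328), RR gives ψ = 0.197, H_out = 7.626 kJ/mol
Linear interpolation between T = 314.7 (H_out = 4.161) and T = 317.0 (H_out = 7.626) on hF = 6.744 gives T ≈ 316.4 K, at which ψ = 0.18.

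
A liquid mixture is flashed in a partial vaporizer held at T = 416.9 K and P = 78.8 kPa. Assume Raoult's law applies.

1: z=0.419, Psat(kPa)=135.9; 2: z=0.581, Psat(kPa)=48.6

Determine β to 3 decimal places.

Raoult's law: Kᵢ = Pᵢˢᵃᵗ/P = Pᵢˢᵃᵗ/78.8.
  K_1 = 135.9/78.8 = 1.72462, K_2 = 48.6/78.8 = 0.61675
Rachford–Rice: g(β) = Σ zᵢ(Kᵢ−1)/(1+β(Kᵢ−1)) = 0.
Feasibility: ΣzᵢKᵢ = 1.081, Σzᵢ/Kᵢ = 1.185 — both > 1, two phases present.
Binary case is linear: z₁(K₁−1)(1+β(K₂−1)) + z₂(K₂−1)(1+β(K₁−1)) = 0
⇒ β = [z₁(K₁−1)+z₂(K₂−1)] / [−(K₁−1)(K₂−1)] = 0.0809/0.2777 = 0.291

β = 0.291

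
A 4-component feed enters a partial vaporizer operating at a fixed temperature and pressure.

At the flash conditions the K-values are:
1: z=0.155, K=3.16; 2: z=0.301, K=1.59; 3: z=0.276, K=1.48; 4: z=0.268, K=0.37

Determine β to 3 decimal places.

Let β = V/F and solve Σ zᵢ(Kᵢ−1)/(1+β(Kᵢ−1)) = 0.
Feasibility: ΣzᵢKᵢ = 1.476, Σzᵢ/Kᵢ = 1.149 — both > 1, two phases present.
Iterate (Newton) starting at β = 0.5:
  β = 0.500: g = 0.1585, g' = -0.498 → β = 0.818
  β = 0.818: g = -0.0127, g' = -0.628 → β = 0.798
Converged at β = 0.798.

β = 0.798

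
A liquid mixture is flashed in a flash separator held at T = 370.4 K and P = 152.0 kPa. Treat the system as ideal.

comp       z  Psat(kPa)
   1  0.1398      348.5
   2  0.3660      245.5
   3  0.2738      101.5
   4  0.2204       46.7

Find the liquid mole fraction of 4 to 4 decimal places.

x_4 = 0.2942

Raoult's law: Kᵢ = Pᵢˢᵃᵗ/P = Pᵢˢᵃᵗ/152.0.
  K_1 = 348.5/152.0 = 2.292763, K_2 = 245.5/152.0 = 1.615132, K_3 = 101.5/152.0 = 0.667763, K_4 = 46.7/152.0 = 0.307237
Iterate (Newton) starting at ψ = 0.6:
  ψ = 0.6000: g = -0.10868, g' = -0.5049 → ψ = 0.3847
  ψ = 0.3847: g = -0.00972, g' = -0.4311 → ψ = 0.3622
  ψ = 0.3622: g = -0.00003, g' = -0.4286 → ψ = 0.3621
Converged at ψ = 0.3621.
Compositions from xᵢ = zᵢ/(1+ψ(Kᵢ−1)), yᵢ = Kᵢxᵢ:
  1: x = 0.0952, y = 0.2183
  2: x = 0.2993, y = 0.4834
  3: x = 0.3112, y = 0.2078
  4: x = 0.2942, y = 0.0904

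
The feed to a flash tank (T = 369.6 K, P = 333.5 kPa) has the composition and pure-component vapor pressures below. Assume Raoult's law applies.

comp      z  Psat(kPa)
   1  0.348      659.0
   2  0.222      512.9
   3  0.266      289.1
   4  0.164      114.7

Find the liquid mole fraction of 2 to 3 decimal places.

x_2 = 0.154

Raoult's law: Kᵢ = Pᵢˢᵃᵗ/P = Pᵢˢᵃᵗ/333.5.
  K_1 = 659.0/333.5 = 1.97601, K_2 = 512.9/333.5 = 1.53793, K_3 = 289.1/333.5 = 0.86687, K_4 = 114.7/333.5 = 0.34393
Let ψ = V/F and solve Σ zᵢ(Kᵢ−1)/(1+ψ(Kᵢ−1)) = 0.
g(0) = ΣzᵢKᵢ − 1 = 0.316 and g(1) = 1 − Σzᵢ/Kᵢ = -0.104, so a root lies in (0, 1).
Newton–Raphson from ψ = 0.47:
  ψ = 0.470: g = 0.1348, g' = -0.350 → ψ = 0.856
  ψ = 0.856: g = -0.0184, g' = -0.501 → ψ = 0.819
  ψ = 0.819: g = -0.0006, g' = -0.469 → ψ = 0.818
Converged at ψ = 0.818.
Compositions from xᵢ = zᵢ/(1+ψ(Kᵢ−1)), yᵢ = Kᵢxᵢ:
  1: x = 0.194, y = 0.382
  2: x = 0.154, y = 0.237
  3: x = 0.298, y = 0.259
  4: x = 0.354, y = 0.122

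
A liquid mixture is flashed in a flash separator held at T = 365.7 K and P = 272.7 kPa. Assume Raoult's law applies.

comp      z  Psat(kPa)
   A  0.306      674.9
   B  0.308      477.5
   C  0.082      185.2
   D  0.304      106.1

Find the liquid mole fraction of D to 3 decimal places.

x_D = 0.546

Raoult's law: Kᵢ = Pᵢˢᵃᵗ/P = Pᵢˢᵃᵗ/272.7.
  K_A = 674.9/272.7 = 2.47488, K_B = 477.5/272.7 = 1.75101, K_C = 185.2/272.7 = 0.67913, K_D = 106.1/272.7 = 0.38907
Newton iteration, V/F⁰ = 0.5:
  V/F = 0.500: g = 0.1292, g' = -0.560 → V/F = 0.731
  V/F = 0.731: g = -0.0034, g' = -0.611 → V/F = 0.725
Converged at V/F = 0.725.
Compositions from xᵢ = zᵢ/(1+V/F(Kᵢ−1)), yᵢ = Kᵢxᵢ:
  A: x = 0.148, y = 0.366
  B: x = 0.199, y = 0.349
  C: x = 0.107, y = 0.073
  D: x = 0.546, y = 0.212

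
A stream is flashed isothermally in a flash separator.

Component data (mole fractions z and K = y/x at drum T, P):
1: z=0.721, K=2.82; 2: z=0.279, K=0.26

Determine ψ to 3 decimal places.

Rachford–Rice: g(ψ) = Σ zᵢ(Kᵢ−1)/(1+ψ(Kᵢ−1)) = 0.
Feasibility: ΣzᵢKᵢ = 2.106, Σzᵢ/Kᵢ = 1.329 — both > 1, two phases present.
Iterate (Newton) starting at ψ = 0.48:
  ψ = 0.480: g = 0.3802, g' = -1.048 → ψ = 0.843
  ψ = 0.843: g = -0.0308, g' = -1.451 → ψ = 0.822
  ψ = 0.822: g = -0.0008, g' = -1.378 → ψ = 0.821
Converged at ψ = 0.821.

ψ = 0.821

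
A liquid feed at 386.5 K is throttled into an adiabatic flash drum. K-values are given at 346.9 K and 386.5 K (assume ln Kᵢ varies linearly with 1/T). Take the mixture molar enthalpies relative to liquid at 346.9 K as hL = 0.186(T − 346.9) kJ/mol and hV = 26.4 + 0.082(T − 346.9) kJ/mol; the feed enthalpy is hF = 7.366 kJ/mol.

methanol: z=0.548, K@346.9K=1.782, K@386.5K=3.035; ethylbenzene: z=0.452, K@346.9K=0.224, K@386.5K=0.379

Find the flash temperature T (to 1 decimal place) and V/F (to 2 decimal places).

T = 352.7 K, V/F = 0.24

Adiabatic flash: solve Rachford–Rice at each trial T, then check hF = ψ·hV(T) + (1−ψ)·hL(T).
  T = 346.9 K: K = (1.782, 0.224), RR gives ψ = 0.128, H_out = 3.384 kJ/mol
  T = 386.5 K: K = (3.035, 0.379), RR gives ψ = 0.660, H_out = 22.079 kJ/mol
  T = 366.7 K: K = (2.359, 0.296), RR gives ψ = 0.445, H_out = 14.523 kJ/mol
  T = 356.8 K: K = (2.058, 0.258), RR gives ψ = 0.312, H_out = 9.751 kJ/mol
  T = 351.9 K: K = (1.919, 0.241), RR gives ψ = 0.230, H_out = 6.879 kJ/mol
  T = 354.4 K: K = (1.989, 0.250), RR gives ψ = 0.273, H_out = 8.400 kJ/mol
  T = 353.1 K: K = (1.952, 0.245), RR gives ψ = 0.251, H_out = 7.625 kJ/mol
Linear interpolation between T = 351.9 (H_out = 6.879) and T = 353.1 (H_out = 7.625) on hF = 7.366 gives T ≈ 352.7 K, at which ψ = 0.24.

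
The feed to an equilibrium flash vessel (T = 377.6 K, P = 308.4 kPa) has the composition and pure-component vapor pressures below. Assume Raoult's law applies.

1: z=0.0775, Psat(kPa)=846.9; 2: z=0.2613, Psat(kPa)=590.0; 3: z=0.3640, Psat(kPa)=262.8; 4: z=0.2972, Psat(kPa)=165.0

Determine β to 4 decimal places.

β = 0.4927

Raoult's law: Kᵢ = Pᵢˢᵃᵗ/P = Pᵢˢᵃᵗ/308.4.
  K_1 = 846.9/308.4 = 2.746109, K_2 = 590.0/308.4 = 1.913100, K_3 = 262.8/308.4 = 0.852140, K_4 = 165.0/308.4 = 0.535019
Let β = V/F and solve Σ zᵢ(Kᵢ−1)/(1+β(Kᵢ−1)) = 0.
g(0) = ΣzᵢKᵢ − 1 = 0.1819 and g(1) = 1 − Σzᵢ/Kᵢ = -0.1475, so a root lies in (0, 1).
Newton–Raphson from β = 0.5:
  β = 0.5000: g = -0.00212, g' = -0.2884 → β = 0.4927
Converged at β = 0.4927.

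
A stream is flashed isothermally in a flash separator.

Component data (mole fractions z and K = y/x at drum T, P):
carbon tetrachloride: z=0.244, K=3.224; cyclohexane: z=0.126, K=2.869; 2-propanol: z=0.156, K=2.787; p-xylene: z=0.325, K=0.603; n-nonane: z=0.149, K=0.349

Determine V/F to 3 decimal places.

V/F = 0.818

Rachford–Rice: g(V/F) = Σ zᵢ(Kᵢ−1)/(1+V/F(Kᵢ−1)) = 0.
g(0) = ΣzᵢKᵢ − 1 = 0.831 and g(1) = 1 − Σzᵢ/Kᵢ = -0.141, so a root lies in (0, 1).
Newton–Raphson from V/F = 0.64:
  V/F = 0.640: g = 0.1219, g' = -0.683 → V/F = 0.819
  V/F = 0.819: g = -0.0001, g' = -0.704 → V/F = 0.818
Converged at V/F = 0.818.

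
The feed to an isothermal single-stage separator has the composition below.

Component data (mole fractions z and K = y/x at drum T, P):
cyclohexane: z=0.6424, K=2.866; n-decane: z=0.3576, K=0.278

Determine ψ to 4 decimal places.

Material balance + equilibrium reduce to Σ zᵢ(Kᵢ−1)/(1+ψ(Kᵢ−1)) = 0.
Check two-phase: ΣzᵢKᵢ = 1.9405 > 1 and Σzᵢ/Kᵢ = 1.5105 > 1, so g(0) = 0.9405 > 0 and g(1) = -0.5105 < 0.
Iterate (Newton) starting at ψ = 0.5:
  ψ = 0.5000: g = 0.21608, g' = -1.0552 → ψ = 0.7048
  ψ = 0.7048: g = -0.00791, g' = -1.1901 → ψ = 0.6981
Converged at ψ = 0.6981.

ψ = 0.6981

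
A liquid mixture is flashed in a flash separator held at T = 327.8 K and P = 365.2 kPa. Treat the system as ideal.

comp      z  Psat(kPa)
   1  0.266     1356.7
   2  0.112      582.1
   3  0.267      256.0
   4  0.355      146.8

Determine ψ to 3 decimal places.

ψ = 0.443

Raoult's law: Kᵢ = Pᵢˢᵃᵗ/P = Pᵢˢᵃᵗ/365.2.
  K_1 = 1356.7/365.2 = 3.71495, K_2 = 582.1/365.2 = 1.59392, K_3 = 256.0/365.2 = 0.70099, K_4 = 146.8/365.2 = 0.40197
Iterate (Newton) starting at ψ = 0.5:
  ψ = 0.500: g = -0.0391, g' = -0.668 → ψ = 0.441
  ψ = 0.441: g = 0.0008, g' = -0.697 → ψ = 0.443
Converged at ψ = 0.443.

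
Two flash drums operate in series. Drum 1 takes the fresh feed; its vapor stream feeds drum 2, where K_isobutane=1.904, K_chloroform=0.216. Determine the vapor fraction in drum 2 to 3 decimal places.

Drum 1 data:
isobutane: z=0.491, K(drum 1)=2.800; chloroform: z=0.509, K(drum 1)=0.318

Drum 1:
Let ψ₁ = V/F and solve Σ zᵢ(Kᵢ−1)/(1+ψ₁(Kᵢ−1)) = 0.
Feasibility: ΣzᵢKᵢ = 1.537, Σzᵢ/Kᵢ = 1.776 — both > 1, two phases present.
Newton iteration, ψ₁⁰ = 0.5:
  ψ₁ = 0.500: g = -0.0616, g' = -0.986 → ψ₁ = 0.438
  ψ₁ = 0.438: g = -0.0003, g' = -0.979 → ψ₁ = 0.437
Converged at ψ₁ = 0.437.
Drum-1 compositions:
  isobutane: x = 0.275, y = 0.769
  chloroform: x = 0.725, y = 0.231
Drum-2 feed = drum-1 vapor: z₂ = (0.7694, 0.2306).
Drum 2:
Rachford–Rice: g(ψ₂) = Σ zᵢ(Kᵢ−1)/(1+ψ₂(Kᵢ−1)) = 0.
g(0) = ΣzᵢKᵢ − 1 = 0.515 and g(1) = 1 − Σzᵢ/Kᵢ = -0.472, so a root lies in (0, 1).
Binary case is linear: z₁(K₁−1)(1+ψ₂(K₂−1)) + z₂(K₂−1)(1+ψ₂(K₁−1)) = 0
⇒ ψ₂ = [z₁(K₁−1)+z₂(K₂−1)] / [−(K₁−1)(K₂−1)] = 0.5147/0.7087 = 0.726
  isobutane: x = 0.464, y = 0.884
  chloroform: x = 0.536, y = 0.116

V/F (drum 2) = 0.726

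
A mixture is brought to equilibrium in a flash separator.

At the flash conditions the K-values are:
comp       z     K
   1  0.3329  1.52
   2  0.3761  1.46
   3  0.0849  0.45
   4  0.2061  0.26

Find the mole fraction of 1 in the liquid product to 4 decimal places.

x_1 = 0.2718

Newton–Raphson from β = 0.5:
  β = 0.5000: g = -0.02845, g' = -0.4425 → β = 0.4357
  β = 0.4357: g = -0.00125, g' = -0.4053 → β = 0.4326
Converged at β = 0.4326.
Compositions from xᵢ = zᵢ/(1+β(Kᵢ−1)), yᵢ = Kᵢxᵢ:
  1: x = 0.2718, y = 0.4131
  2: x = 0.3137, y = 0.4580
  3: x = 0.1114, y = 0.0501
  4: x = 0.3032, y = 0.0788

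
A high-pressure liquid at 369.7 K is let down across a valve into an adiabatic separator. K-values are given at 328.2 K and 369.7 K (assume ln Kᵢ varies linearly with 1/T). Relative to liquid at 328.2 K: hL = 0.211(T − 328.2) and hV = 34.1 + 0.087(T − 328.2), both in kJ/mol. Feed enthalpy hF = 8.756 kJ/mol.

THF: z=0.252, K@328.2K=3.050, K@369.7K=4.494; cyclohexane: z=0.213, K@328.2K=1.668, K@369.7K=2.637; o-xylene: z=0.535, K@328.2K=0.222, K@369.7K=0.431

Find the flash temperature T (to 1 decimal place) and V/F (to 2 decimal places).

T = 332.0 K, V/F = 0.24

Adiabatic flash: solve Rachford–Rice at each trial T, then check hF = ψ·hV(T) + (1−ψ)·hL(T).
  T = 328.2 K: K = (3.050, 1.668, 0.222), RR gives ψ = 0.199, H_out = 6.787 kJ/mol
  T = 369.7 K: K = (4.494, 2.637, 0.431), RR gives ψ = 0.598, H_out = 26.064 kJ/mol
  T = 348.9 K: K = (3.743, 2.125, 0.315), RR gives ψ = 0.391, H_out = 16.687 kJ/mol
  T = 338.5 K: K = (3.388, 1.888, 0.266), RR gives ψ = 0.296, H_out = 11.904 kJ/mol
  T = 333.4 K: K = (3.219, 1.778, 0.243), RR gives ψ = 0.249, H_out = 9.434 kJ/mol
  T = 330.8 K: K = (3.134, 1.722, 0.233), RR gives ψ = 0.224, H_out = 8.129 kJ/mol
  T = 332.1 K: K = (3.176, 1.750, 0.238), RR gives ψ = 0.237, H_out = 8.786 kJ/mol
Linear interpolation between T = 330.8 (H_out = 8.129) and T = 332.1 (H_out = 8.786) on hF = 8.756 gives T ≈ 332.0 K, at which ψ = 0.24.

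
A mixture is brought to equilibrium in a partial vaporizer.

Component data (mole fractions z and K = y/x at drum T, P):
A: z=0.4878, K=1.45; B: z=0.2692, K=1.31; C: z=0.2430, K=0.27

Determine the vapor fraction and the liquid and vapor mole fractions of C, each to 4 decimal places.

ψ = 0.4273, x_C = 0.3532, y_C = 0.0954

Material balance + equilibrium reduce to Σ zᵢ(Kᵢ−1)/(1+ψ(Kᵢ−1)) = 0.
Feasibility: ΣzᵢKᵢ = 1.1256, Σzᵢ/Kᵢ = 1.4419 — both > 1, two phases present.
Newton iteration, ψ⁰ = 0.5:
  ψ = 0.5000: g = -0.02791, g' = -0.4064 → ψ = 0.4313
  ψ = 0.4313: g = -0.00147, g' = -0.3653 → ψ = 0.4273
Converged at ψ = 0.4273.
Compositions from xᵢ = zᵢ/(1+ψ(Kᵢ−1)), yᵢ = Kᵢxᵢ:
  A: x = 0.4091, y = 0.5932
  B: x = 0.2377, y = 0.3114
  C: x = 0.3532, y = 0.0954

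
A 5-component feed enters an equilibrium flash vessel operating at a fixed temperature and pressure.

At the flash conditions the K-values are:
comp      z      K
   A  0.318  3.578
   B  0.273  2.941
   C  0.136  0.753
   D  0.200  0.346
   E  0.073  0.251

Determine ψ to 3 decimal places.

ψ = 0.822

Newton iteration, ψ⁰ = 0.43:
  ψ = 0.430: g = 0.3774, g' = -1.046 → ψ = 0.791
  ψ = 0.791: g = 0.0320, g' = -1.015 → ψ = 0.822
Converged at ψ = 0.822.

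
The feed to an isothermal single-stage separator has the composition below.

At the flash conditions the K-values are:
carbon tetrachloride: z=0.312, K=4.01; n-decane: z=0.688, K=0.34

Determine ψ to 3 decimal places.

Newton–Raphson from ψ = 0.5:
  ψ = 0.500: g = -0.3028, g' = -1.118 → ψ = 0.229
  ψ = 0.229: g = 0.0208, g' = -1.406 → ψ = 0.244
Converged at ψ = 0.244.

ψ = 0.244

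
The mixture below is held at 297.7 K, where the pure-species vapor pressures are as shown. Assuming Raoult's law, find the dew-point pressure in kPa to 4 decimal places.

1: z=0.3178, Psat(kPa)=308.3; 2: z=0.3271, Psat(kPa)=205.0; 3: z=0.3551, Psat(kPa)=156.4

Pdew = 204.2115 kPa

At the dew point ψ → 1, so Σzᵢ/Kᵢ = 1 with Kᵢ = Pᵢˢᵃᵗ/P ⇒ 1/P = Σzᵢ/Pᵢˢᵃᵗ.
1/P = 0.3178/308.3 + 0.3271/205.0 + 0.3551/156.4 = 0.0048969 ⇒ P = 204.2115 kPa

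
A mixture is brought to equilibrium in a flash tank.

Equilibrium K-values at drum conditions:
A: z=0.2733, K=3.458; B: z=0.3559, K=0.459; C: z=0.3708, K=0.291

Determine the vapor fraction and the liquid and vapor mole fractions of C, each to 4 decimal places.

Material balance + equilibrium reduce to Σ zᵢ(Kᵢ−1)/(1+ψ(Kᵢ−1)) = 0.
g(0) = ΣzᵢKᵢ − 1 = 0.2163 and g(1) = 1 − Σzᵢ/Kᵢ = -1.1286, so a root lies in (0, 1).
Newton–Raphson from ψ = 0.55:
  ψ = 0.5500: g = -0.41941, g' = -1.0105 → ψ = 0.1349
  ψ = 0.1349: g = 0.00606, g' = -1.2803 → ψ = 0.1397
Converged at ψ = 0.1397.
Compositions from xᵢ = zᵢ/(1+ψ(Kᵢ−1)), yᵢ = Kᵢxᵢ:
  A: x = 0.2034, y = 0.7035
  B: x = 0.3850, y = 0.1767
  C: x = 0.4116, y = 0.1198

ψ = 0.1397, x_C = 0.4116, y_C = 0.1198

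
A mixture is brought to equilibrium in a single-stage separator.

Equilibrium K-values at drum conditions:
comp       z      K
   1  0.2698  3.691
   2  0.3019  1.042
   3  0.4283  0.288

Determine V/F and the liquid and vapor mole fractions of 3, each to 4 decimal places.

Rachford–Rice: g(V/F) = Σ zᵢ(Kᵢ−1)/(1+V/F(Kᵢ−1)) = 0.
g(0) = ΣzᵢKᵢ − 1 = 0.4338 and g(1) = 1 − Σzᵢ/Kᵢ = -0.8500, so a root lies in (0, 1).
Newton iteration, V/F⁰ = 0.5:
  V/F = 0.5000: g = -0.15156, g' = -0.8792 → V/F = 0.3276
  V/F = 0.3276: g = 0.00065, g' = -0.9217 → V/F = 0.3283
Converged at V/F = 0.3283.
Compositions from xᵢ = zᵢ/(1+V/F(Kᵢ−1)), yᵢ = Kᵢxᵢ:
  1: x = 0.1432, y = 0.5287
  2: x = 0.2978, y = 0.3103
  3: x = 0.5590, y = 0.1610

V/F = 0.3283, x_3 = 0.5590, y_3 = 0.1610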